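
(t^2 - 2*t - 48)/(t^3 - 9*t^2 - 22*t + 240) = (t + 6)/(t^2 - t - 30)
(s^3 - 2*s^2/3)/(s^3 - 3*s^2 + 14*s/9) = 3*s/(3*s - 7)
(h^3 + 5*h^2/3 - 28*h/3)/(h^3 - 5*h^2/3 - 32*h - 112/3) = h*(3*h - 7)/(3*h^2 - 17*h - 28)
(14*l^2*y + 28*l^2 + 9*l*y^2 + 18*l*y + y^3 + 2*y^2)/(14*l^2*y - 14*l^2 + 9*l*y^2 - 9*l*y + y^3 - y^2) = (y + 2)/(y - 1)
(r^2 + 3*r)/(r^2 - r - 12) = r/(r - 4)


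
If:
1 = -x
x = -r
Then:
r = 1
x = -1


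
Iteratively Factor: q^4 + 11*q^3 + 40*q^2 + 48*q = (q)*(q^3 + 11*q^2 + 40*q + 48) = q*(q + 4)*(q^2 + 7*q + 12) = q*(q + 4)^2*(q + 3)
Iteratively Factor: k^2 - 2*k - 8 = (k + 2)*(k - 4)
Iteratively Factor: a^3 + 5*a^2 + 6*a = (a + 2)*(a^2 + 3*a) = a*(a + 2)*(a + 3)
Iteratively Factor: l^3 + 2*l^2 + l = (l + 1)*(l^2 + l) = l*(l + 1)*(l + 1)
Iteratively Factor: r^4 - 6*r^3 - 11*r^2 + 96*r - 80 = (r - 4)*(r^3 - 2*r^2 - 19*r + 20) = (r - 4)*(r - 1)*(r^2 - r - 20) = (r - 5)*(r - 4)*(r - 1)*(r + 4)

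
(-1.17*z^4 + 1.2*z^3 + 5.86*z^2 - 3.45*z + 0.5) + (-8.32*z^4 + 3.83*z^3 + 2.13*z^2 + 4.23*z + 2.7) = -9.49*z^4 + 5.03*z^3 + 7.99*z^2 + 0.78*z + 3.2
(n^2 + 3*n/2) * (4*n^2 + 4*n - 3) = 4*n^4 + 10*n^3 + 3*n^2 - 9*n/2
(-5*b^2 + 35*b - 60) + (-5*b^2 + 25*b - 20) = -10*b^2 + 60*b - 80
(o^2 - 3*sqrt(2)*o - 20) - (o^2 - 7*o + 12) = -3*sqrt(2)*o + 7*o - 32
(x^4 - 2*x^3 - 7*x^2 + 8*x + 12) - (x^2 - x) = x^4 - 2*x^3 - 8*x^2 + 9*x + 12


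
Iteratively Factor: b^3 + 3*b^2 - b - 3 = (b + 3)*(b^2 - 1) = (b + 1)*(b + 3)*(b - 1)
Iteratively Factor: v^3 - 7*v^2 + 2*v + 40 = (v - 4)*(v^2 - 3*v - 10) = (v - 4)*(v + 2)*(v - 5)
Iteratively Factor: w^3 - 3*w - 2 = (w + 1)*(w^2 - w - 2) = (w - 2)*(w + 1)*(w + 1)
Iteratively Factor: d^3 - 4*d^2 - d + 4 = (d - 4)*(d^2 - 1) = (d - 4)*(d - 1)*(d + 1)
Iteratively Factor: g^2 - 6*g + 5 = (g - 1)*(g - 5)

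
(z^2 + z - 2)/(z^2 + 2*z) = (z - 1)/z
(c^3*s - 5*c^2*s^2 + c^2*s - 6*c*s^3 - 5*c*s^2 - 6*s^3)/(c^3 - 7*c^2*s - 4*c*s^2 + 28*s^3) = s*(c^3 - 5*c^2*s + c^2 - 6*c*s^2 - 5*c*s - 6*s^2)/(c^3 - 7*c^2*s - 4*c*s^2 + 28*s^3)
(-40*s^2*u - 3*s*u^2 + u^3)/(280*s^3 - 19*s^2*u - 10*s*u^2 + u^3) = -u/(7*s - u)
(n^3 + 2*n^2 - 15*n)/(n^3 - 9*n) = (n + 5)/(n + 3)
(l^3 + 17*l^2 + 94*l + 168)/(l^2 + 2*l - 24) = (l^2 + 11*l + 28)/(l - 4)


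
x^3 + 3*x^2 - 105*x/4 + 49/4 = (x - 7/2)*(x - 1/2)*(x + 7)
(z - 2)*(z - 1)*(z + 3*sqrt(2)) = z^3 - 3*z^2 + 3*sqrt(2)*z^2 - 9*sqrt(2)*z + 2*z + 6*sqrt(2)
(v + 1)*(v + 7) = v^2 + 8*v + 7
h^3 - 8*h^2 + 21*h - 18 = (h - 3)^2*(h - 2)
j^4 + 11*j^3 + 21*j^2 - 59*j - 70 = (j - 2)*(j + 1)*(j + 5)*(j + 7)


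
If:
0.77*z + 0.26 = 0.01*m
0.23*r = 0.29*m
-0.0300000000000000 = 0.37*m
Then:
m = -0.08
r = -0.10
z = -0.34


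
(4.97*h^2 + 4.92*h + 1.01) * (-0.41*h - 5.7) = -2.0377*h^3 - 30.3462*h^2 - 28.4581*h - 5.757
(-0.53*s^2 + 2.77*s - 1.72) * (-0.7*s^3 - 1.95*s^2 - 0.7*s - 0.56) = 0.371*s^5 - 0.9055*s^4 - 3.8265*s^3 + 1.7118*s^2 - 0.3472*s + 0.9632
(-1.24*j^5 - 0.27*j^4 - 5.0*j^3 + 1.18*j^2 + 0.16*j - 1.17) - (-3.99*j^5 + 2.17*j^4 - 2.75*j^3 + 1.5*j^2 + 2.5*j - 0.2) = 2.75*j^5 - 2.44*j^4 - 2.25*j^3 - 0.32*j^2 - 2.34*j - 0.97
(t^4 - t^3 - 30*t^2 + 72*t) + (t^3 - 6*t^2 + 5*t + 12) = t^4 - 36*t^2 + 77*t + 12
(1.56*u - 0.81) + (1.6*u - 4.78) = 3.16*u - 5.59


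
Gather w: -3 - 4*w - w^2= -w^2 - 4*w - 3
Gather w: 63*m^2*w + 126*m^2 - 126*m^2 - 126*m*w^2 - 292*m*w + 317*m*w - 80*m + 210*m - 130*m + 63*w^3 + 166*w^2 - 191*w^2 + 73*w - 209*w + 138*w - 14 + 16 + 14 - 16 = 63*w^3 + w^2*(-126*m - 25) + w*(63*m^2 + 25*m + 2)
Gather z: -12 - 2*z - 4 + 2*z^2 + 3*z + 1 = 2*z^2 + z - 15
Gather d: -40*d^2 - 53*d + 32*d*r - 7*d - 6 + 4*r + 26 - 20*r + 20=-40*d^2 + d*(32*r - 60) - 16*r + 40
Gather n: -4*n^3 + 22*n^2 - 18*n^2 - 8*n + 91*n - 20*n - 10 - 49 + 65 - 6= -4*n^3 + 4*n^2 + 63*n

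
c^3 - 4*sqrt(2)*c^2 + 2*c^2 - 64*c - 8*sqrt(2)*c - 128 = (c + 2)*(c - 8*sqrt(2))*(c + 4*sqrt(2))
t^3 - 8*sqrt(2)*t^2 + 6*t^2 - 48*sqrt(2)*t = t*(t + 6)*(t - 8*sqrt(2))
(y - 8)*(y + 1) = y^2 - 7*y - 8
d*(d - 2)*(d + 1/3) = d^3 - 5*d^2/3 - 2*d/3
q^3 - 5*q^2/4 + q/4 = q*(q - 1)*(q - 1/4)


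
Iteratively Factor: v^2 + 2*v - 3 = (v + 3)*(v - 1)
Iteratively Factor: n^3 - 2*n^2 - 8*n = (n + 2)*(n^2 - 4*n) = n*(n + 2)*(n - 4)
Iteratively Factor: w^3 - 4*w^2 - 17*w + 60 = (w - 3)*(w^2 - w - 20) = (w - 5)*(w - 3)*(w + 4)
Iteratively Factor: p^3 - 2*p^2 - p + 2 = (p - 2)*(p^2 - 1) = (p - 2)*(p - 1)*(p + 1)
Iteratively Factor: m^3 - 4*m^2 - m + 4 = (m + 1)*(m^2 - 5*m + 4) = (m - 1)*(m + 1)*(m - 4)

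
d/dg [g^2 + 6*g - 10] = 2*g + 6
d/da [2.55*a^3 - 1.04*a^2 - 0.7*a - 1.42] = 7.65*a^2 - 2.08*a - 0.7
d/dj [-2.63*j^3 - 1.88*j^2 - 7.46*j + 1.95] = -7.89*j^2 - 3.76*j - 7.46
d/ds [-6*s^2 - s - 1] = -12*s - 1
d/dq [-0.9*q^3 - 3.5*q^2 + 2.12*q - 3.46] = -2.7*q^2 - 7.0*q + 2.12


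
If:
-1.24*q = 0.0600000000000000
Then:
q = -0.05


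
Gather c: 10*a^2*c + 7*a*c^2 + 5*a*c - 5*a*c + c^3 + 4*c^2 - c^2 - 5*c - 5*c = c^3 + c^2*(7*a + 3) + c*(10*a^2 - 10)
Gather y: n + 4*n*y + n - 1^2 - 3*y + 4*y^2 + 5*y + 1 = 2*n + 4*y^2 + y*(4*n + 2)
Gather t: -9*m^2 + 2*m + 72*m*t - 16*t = -9*m^2 + 2*m + t*(72*m - 16)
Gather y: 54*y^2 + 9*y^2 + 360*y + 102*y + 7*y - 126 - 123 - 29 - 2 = 63*y^2 + 469*y - 280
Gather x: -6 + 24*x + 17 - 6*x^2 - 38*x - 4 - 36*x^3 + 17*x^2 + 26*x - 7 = -36*x^3 + 11*x^2 + 12*x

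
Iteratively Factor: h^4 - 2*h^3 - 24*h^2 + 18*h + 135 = (h + 3)*(h^3 - 5*h^2 - 9*h + 45) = (h - 3)*(h + 3)*(h^2 - 2*h - 15) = (h - 5)*(h - 3)*(h + 3)*(h + 3)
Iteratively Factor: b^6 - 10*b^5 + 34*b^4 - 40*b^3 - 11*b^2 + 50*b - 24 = (b - 4)*(b^5 - 6*b^4 + 10*b^3 - 11*b + 6) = (b - 4)*(b - 1)*(b^4 - 5*b^3 + 5*b^2 + 5*b - 6) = (b - 4)*(b - 1)*(b + 1)*(b^3 - 6*b^2 + 11*b - 6) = (b - 4)*(b - 1)^2*(b + 1)*(b^2 - 5*b + 6) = (b - 4)*(b - 3)*(b - 1)^2*(b + 1)*(b - 2)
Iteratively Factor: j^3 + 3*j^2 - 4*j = (j - 1)*(j^2 + 4*j) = (j - 1)*(j + 4)*(j)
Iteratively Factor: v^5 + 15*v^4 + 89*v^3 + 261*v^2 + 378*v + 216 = (v + 4)*(v^4 + 11*v^3 + 45*v^2 + 81*v + 54) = (v + 2)*(v + 4)*(v^3 + 9*v^2 + 27*v + 27) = (v + 2)*(v + 3)*(v + 4)*(v^2 + 6*v + 9) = (v + 2)*(v + 3)^2*(v + 4)*(v + 3)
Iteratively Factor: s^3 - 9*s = (s)*(s^2 - 9) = s*(s + 3)*(s - 3)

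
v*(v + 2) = v^2 + 2*v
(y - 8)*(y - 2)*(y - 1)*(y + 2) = y^4 - 9*y^3 + 4*y^2 + 36*y - 32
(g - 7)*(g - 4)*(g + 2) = g^3 - 9*g^2 + 6*g + 56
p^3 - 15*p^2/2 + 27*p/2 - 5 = (p - 5)*(p - 2)*(p - 1/2)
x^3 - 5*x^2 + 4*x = x*(x - 4)*(x - 1)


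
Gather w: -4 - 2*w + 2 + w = -w - 2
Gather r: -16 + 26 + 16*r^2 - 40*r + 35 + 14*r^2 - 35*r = 30*r^2 - 75*r + 45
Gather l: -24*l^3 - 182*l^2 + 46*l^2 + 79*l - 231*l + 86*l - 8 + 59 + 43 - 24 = -24*l^3 - 136*l^2 - 66*l + 70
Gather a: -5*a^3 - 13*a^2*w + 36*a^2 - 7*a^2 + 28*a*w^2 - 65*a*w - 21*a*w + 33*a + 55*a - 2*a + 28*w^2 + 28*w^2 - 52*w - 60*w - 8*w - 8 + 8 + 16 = -5*a^3 + a^2*(29 - 13*w) + a*(28*w^2 - 86*w + 86) + 56*w^2 - 120*w + 16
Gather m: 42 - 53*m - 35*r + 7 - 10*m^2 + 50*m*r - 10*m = -10*m^2 + m*(50*r - 63) - 35*r + 49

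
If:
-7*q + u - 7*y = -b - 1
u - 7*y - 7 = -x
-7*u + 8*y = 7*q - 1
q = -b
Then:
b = 41*y/63 - 8/63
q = 8/63 - 41*y/63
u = 113*y/63 + 1/63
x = 328*y/63 + 440/63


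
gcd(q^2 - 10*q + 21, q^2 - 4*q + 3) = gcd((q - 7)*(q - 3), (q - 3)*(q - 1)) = q - 3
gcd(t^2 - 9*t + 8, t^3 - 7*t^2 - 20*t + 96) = t - 8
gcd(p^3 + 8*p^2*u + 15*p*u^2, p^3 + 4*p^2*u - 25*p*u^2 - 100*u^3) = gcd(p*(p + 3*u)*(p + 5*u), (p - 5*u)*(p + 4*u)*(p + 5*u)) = p + 5*u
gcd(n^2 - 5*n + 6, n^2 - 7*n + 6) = 1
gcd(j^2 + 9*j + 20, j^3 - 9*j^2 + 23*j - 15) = 1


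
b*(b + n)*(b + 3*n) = b^3 + 4*b^2*n + 3*b*n^2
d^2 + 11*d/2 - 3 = (d - 1/2)*(d + 6)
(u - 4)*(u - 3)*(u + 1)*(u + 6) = u^4 - 31*u^2 + 42*u + 72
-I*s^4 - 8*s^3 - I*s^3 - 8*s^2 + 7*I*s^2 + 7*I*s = s*(s - 7*I)*(s - I)*(-I*s - I)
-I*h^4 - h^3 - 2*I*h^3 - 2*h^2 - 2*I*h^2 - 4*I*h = h*(h + 2)*(h - 2*I)*(-I*h + 1)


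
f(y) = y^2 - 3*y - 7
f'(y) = 2*y - 3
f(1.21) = -9.17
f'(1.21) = -0.58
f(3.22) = -6.29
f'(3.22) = 3.44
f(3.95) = -3.25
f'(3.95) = 4.90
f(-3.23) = 13.12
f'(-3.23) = -9.46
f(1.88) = -9.11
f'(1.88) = 0.76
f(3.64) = -4.67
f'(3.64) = 4.28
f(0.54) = -8.33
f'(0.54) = -1.92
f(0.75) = -8.69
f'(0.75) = -1.50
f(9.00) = 47.00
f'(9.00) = 15.00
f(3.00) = -7.00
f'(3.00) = 3.00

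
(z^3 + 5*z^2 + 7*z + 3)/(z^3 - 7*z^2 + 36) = (z^3 + 5*z^2 + 7*z + 3)/(z^3 - 7*z^2 + 36)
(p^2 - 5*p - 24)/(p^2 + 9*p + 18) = (p - 8)/(p + 6)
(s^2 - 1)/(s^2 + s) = (s - 1)/s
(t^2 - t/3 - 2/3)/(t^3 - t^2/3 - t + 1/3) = (3*t + 2)/(3*t^2 + 2*t - 1)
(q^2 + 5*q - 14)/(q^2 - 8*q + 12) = (q + 7)/(q - 6)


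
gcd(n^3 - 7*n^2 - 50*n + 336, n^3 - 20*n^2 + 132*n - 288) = n^2 - 14*n + 48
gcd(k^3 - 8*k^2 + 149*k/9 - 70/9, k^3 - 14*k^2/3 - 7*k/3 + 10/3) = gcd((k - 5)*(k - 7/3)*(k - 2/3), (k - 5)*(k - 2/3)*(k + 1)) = k^2 - 17*k/3 + 10/3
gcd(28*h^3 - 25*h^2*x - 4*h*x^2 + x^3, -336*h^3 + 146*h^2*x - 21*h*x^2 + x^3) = -7*h + x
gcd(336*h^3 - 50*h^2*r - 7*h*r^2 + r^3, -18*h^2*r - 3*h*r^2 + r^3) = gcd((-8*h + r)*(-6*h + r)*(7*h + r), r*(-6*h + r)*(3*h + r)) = -6*h + r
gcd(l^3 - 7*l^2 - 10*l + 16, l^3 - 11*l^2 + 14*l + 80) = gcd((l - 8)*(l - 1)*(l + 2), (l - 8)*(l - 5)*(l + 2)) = l^2 - 6*l - 16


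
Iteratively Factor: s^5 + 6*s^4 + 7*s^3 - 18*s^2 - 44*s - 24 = (s + 2)*(s^4 + 4*s^3 - s^2 - 16*s - 12) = (s - 2)*(s + 2)*(s^3 + 6*s^2 + 11*s + 6) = (s - 2)*(s + 1)*(s + 2)*(s^2 + 5*s + 6) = (s - 2)*(s + 1)*(s + 2)*(s + 3)*(s + 2)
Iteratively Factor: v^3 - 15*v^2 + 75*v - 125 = (v - 5)*(v^2 - 10*v + 25) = (v - 5)^2*(v - 5)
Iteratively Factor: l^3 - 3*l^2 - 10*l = (l + 2)*(l^2 - 5*l) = (l - 5)*(l + 2)*(l)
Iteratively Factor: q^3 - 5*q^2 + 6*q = (q)*(q^2 - 5*q + 6) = q*(q - 3)*(q - 2)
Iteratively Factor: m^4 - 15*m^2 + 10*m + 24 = (m - 2)*(m^3 + 2*m^2 - 11*m - 12) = (m - 2)*(m + 4)*(m^2 - 2*m - 3) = (m - 3)*(m - 2)*(m + 4)*(m + 1)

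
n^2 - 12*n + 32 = (n - 8)*(n - 4)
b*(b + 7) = b^2 + 7*b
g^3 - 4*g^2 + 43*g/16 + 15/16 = (g - 3)*(g - 5/4)*(g + 1/4)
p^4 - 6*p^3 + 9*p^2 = p^2*(p - 3)^2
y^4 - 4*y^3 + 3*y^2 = y^2*(y - 3)*(y - 1)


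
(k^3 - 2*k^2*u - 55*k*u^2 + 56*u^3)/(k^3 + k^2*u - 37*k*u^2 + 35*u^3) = (-k + 8*u)/(-k + 5*u)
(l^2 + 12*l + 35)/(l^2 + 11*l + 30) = (l + 7)/(l + 6)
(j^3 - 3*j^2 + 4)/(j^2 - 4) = (j^2 - j - 2)/(j + 2)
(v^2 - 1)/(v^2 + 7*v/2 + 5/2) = 2*(v - 1)/(2*v + 5)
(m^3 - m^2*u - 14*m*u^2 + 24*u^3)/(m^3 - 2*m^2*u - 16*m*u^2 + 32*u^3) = (-m + 3*u)/(-m + 4*u)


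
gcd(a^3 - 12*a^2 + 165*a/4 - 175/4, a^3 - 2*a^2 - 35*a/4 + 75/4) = a^2 - 5*a + 25/4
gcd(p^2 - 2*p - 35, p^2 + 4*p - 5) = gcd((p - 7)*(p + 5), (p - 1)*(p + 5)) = p + 5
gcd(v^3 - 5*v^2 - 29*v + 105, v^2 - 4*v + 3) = v - 3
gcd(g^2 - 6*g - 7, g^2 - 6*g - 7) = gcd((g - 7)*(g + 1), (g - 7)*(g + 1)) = g^2 - 6*g - 7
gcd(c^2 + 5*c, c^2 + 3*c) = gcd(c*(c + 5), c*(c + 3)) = c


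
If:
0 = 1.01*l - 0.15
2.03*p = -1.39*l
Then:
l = 0.15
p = -0.10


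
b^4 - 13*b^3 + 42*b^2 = b^2*(b - 7)*(b - 6)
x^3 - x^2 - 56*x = x*(x - 8)*(x + 7)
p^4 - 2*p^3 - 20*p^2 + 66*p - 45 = (p - 3)^2*(p - 1)*(p + 5)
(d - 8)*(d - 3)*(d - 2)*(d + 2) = d^4 - 11*d^3 + 20*d^2 + 44*d - 96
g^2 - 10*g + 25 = (g - 5)^2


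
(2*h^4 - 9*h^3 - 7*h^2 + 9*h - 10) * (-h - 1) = -2*h^5 + 7*h^4 + 16*h^3 - 2*h^2 + h + 10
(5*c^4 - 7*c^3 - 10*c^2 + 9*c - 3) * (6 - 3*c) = -15*c^5 + 51*c^4 - 12*c^3 - 87*c^2 + 63*c - 18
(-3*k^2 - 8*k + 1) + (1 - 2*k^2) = -5*k^2 - 8*k + 2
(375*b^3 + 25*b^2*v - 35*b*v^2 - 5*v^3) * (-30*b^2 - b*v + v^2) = -11250*b^5 - 1125*b^4*v + 1400*b^3*v^2 + 210*b^2*v^3 - 30*b*v^4 - 5*v^5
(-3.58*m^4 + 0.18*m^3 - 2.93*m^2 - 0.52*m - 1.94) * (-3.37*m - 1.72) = 12.0646*m^5 + 5.551*m^4 + 9.5645*m^3 + 6.792*m^2 + 7.4322*m + 3.3368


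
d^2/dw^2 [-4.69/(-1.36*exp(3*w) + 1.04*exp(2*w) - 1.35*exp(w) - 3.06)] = ((-57.4056*exp(2*w) + 19.5104*exp(w) - 6.3315)*(1.36*exp(3*w) - 1.04*exp(2*w) + 1.35*exp(w) + 3.06) + 4.69*(4.08*exp(2*w) - 2.08*exp(w) + 1.35)*(8.16*exp(2*w) - 4.16*exp(w) + 2.7)*exp(w))*exp(w)/(1.36*exp(3*w) - 1.04*exp(2*w) + 1.35*exp(w) + 3.06)^3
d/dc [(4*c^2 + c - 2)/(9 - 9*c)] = (-4*c^2 + 8*c - 1)/(9*(c^2 - 2*c + 1))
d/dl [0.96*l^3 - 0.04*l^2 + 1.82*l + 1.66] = 2.88*l^2 - 0.08*l + 1.82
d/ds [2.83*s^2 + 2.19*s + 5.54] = 5.66*s + 2.19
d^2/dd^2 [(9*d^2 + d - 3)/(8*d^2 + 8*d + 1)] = 2*(-512*d^3 - 792*d^2 - 600*d - 167)/(512*d^6 + 1536*d^5 + 1728*d^4 + 896*d^3 + 216*d^2 + 24*d + 1)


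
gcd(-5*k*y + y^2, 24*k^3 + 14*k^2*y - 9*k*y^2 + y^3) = 1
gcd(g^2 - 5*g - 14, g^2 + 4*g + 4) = g + 2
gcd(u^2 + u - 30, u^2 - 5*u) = u - 5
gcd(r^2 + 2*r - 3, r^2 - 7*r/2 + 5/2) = r - 1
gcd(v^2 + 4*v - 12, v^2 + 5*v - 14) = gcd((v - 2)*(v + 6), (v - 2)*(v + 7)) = v - 2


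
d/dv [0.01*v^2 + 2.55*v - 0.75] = 0.02*v + 2.55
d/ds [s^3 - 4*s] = 3*s^2 - 4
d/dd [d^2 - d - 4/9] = 2*d - 1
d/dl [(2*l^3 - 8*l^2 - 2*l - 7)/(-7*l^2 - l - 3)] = (-14*l^4 - 4*l^3 - 24*l^2 - 50*l - 1)/(49*l^4 + 14*l^3 + 43*l^2 + 6*l + 9)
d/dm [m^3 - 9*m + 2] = 3*m^2 - 9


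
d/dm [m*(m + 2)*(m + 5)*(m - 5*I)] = 4*m^3 + m^2*(21 - 15*I) + m*(20 - 70*I) - 50*I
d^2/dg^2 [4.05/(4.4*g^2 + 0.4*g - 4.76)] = (-156.816*g^2 - 14.256*g + 4.05*(8.8*g + 0.4)*(17.6*g + 0.8) + 169.6464)/(4.4*g^2 + 0.4*g - 4.76)^3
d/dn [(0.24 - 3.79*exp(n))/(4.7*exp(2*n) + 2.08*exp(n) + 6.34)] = (17.813*exp(2*n) - 2.256*exp(n) - 24.5278)*exp(n)/(22.09*exp(4*n) + 19.552*exp(3*n) + 63.9224*exp(2*n) + 26.3744*exp(n) + 40.1956)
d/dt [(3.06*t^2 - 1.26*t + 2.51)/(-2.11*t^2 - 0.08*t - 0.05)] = (-2.9034*t^2 + 10.2862*t + 0.2638)/(4.4521*t^4 + 0.3376*t^3 + 0.2174*t^2 + 0.008*t + 0.0025)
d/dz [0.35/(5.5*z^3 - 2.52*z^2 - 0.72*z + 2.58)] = (-5.775*z^2 + 1.764*z + 0.252)/(5.5*z^3 - 2.52*z^2 - 0.72*z + 2.58)^2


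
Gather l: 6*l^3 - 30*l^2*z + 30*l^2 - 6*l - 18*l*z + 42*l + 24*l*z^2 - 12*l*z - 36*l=6*l^3 + l^2*(30 - 30*z) + l*(24*z^2 - 30*z)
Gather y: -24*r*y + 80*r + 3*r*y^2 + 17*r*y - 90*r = 3*r*y^2 - 7*r*y - 10*r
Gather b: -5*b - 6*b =-11*b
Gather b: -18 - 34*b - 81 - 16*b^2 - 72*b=-16*b^2 - 106*b - 99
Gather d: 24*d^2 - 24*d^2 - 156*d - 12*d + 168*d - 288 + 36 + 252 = 0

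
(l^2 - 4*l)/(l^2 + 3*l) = (l - 4)/(l + 3)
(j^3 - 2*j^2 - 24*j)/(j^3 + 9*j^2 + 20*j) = (j - 6)/(j + 5)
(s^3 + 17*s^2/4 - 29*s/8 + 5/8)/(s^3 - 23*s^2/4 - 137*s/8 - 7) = (-8*s^3 - 34*s^2 + 29*s - 5)/(-8*s^3 + 46*s^2 + 137*s + 56)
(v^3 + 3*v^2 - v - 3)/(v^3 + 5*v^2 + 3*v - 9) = (v + 1)/(v + 3)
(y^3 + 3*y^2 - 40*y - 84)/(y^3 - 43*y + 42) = (y + 2)/(y - 1)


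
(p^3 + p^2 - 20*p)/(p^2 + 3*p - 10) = p*(p - 4)/(p - 2)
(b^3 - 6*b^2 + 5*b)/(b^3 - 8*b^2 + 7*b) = (b - 5)/(b - 7)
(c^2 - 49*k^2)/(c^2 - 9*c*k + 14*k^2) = (c + 7*k)/(c - 2*k)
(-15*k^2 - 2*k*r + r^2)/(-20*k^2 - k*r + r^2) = (3*k + r)/(4*k + r)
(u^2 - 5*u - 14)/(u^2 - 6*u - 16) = (u - 7)/(u - 8)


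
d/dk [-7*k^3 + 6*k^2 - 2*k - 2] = -21*k^2 + 12*k - 2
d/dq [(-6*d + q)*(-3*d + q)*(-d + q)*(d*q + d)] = d*(-18*d^3 + 54*d^2*q + 27*d^2 - 30*d*q^2 - 20*d*q + 4*q^3 + 3*q^2)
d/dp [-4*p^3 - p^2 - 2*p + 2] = -12*p^2 - 2*p - 2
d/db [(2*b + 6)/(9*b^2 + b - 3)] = 2*(9*b^2 + b - (b + 3)*(18*b + 1) - 3)/(9*b^2 + b - 3)^2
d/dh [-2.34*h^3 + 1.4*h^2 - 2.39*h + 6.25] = -7.02*h^2 + 2.8*h - 2.39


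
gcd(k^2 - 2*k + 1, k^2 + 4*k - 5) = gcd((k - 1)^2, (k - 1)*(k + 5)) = k - 1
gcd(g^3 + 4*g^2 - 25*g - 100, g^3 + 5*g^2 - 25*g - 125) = g^2 - 25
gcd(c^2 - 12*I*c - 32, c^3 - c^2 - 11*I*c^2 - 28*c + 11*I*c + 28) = c - 4*I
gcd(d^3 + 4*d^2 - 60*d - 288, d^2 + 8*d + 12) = d + 6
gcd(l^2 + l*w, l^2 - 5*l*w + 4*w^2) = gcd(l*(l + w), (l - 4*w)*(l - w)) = 1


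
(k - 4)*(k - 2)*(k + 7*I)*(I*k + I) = I*k^4 - 7*k^3 - 5*I*k^3 + 35*k^2 + 2*I*k^2 - 14*k + 8*I*k - 56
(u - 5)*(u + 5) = u^2 - 25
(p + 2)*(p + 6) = p^2 + 8*p + 12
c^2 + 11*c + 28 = (c + 4)*(c + 7)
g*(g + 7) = g^2 + 7*g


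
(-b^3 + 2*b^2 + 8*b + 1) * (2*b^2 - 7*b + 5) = -2*b^5 + 11*b^4 - 3*b^3 - 44*b^2 + 33*b + 5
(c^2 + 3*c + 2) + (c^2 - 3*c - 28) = 2*c^2 - 26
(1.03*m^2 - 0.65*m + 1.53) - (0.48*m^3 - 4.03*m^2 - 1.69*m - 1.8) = -0.48*m^3 + 5.06*m^2 + 1.04*m + 3.33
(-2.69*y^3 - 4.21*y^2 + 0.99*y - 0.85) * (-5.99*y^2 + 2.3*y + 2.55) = 16.1131*y^5 + 19.0309*y^4 - 22.4726*y^3 - 3.367*y^2 + 0.5695*y - 2.1675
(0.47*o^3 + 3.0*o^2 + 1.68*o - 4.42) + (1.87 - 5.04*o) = 0.47*o^3 + 3.0*o^2 - 3.36*o - 2.55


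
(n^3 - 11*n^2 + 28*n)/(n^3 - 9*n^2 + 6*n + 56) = n/(n + 2)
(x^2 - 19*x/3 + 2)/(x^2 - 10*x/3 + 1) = (x - 6)/(x - 3)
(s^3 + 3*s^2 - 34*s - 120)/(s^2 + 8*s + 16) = (s^2 - s - 30)/(s + 4)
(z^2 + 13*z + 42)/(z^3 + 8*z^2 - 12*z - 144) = (z + 7)/(z^2 + 2*z - 24)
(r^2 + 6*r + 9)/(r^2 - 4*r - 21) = (r + 3)/(r - 7)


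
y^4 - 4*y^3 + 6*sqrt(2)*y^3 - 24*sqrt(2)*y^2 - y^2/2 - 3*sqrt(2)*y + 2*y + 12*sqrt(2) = (y - 4)*(y - sqrt(2)/2)*(y + sqrt(2)/2)*(y + 6*sqrt(2))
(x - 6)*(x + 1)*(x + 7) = x^3 + 2*x^2 - 41*x - 42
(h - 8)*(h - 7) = h^2 - 15*h + 56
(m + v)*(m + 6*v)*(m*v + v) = m^3*v + 7*m^2*v^2 + m^2*v + 6*m*v^3 + 7*m*v^2 + 6*v^3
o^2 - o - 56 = (o - 8)*(o + 7)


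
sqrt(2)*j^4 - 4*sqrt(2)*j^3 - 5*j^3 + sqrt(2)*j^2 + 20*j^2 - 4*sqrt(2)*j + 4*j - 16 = (j - 4)*(j - 2*sqrt(2))*(j - sqrt(2))*(sqrt(2)*j + 1)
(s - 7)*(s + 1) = s^2 - 6*s - 7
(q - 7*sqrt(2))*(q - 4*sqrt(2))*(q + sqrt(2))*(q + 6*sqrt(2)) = q^4 - 4*sqrt(2)*q^3 - 86*q^2 + 260*sqrt(2)*q + 672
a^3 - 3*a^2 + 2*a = a*(a - 2)*(a - 1)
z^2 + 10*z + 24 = (z + 4)*(z + 6)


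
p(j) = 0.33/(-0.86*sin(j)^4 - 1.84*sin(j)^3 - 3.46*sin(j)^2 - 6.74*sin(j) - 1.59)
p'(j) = 0.33*(3.44*sin(j)^3*cos(j) + 5.52*sin(j)^2*cos(j) + 6.92*sin(j)*cos(j) + 6.74*cos(j))/(-0.86*sin(j)^4 - 1.84*sin(j)^3 - 3.46*sin(j)^2 - 6.74*sin(j) - 1.59)^2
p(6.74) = -0.06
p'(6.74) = 0.11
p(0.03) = -0.18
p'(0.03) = 0.71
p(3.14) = -0.21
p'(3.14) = -0.87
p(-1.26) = 0.13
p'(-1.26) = 0.03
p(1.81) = -0.02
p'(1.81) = -0.01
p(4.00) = 0.16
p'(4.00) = -0.16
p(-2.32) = 0.17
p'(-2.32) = -0.19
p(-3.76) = -0.05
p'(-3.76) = -0.07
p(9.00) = -0.06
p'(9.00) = -0.12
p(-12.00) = -0.05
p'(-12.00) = 0.08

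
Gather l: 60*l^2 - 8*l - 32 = 60*l^2 - 8*l - 32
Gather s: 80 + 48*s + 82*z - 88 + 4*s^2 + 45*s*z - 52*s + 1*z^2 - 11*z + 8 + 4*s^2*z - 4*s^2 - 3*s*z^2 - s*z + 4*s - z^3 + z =4*s^2*z + s*(-3*z^2 + 44*z) - z^3 + z^2 + 72*z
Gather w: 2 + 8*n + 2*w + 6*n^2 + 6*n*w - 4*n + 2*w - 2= 6*n^2 + 4*n + w*(6*n + 4)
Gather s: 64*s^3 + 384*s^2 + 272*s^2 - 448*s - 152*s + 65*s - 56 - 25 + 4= 64*s^3 + 656*s^2 - 535*s - 77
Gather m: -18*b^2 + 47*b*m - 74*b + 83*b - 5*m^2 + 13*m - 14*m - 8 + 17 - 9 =-18*b^2 + 9*b - 5*m^2 + m*(47*b - 1)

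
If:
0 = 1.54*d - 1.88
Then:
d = 1.22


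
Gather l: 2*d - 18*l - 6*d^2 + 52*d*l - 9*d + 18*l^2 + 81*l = -6*d^2 - 7*d + 18*l^2 + l*(52*d + 63)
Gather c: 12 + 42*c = 42*c + 12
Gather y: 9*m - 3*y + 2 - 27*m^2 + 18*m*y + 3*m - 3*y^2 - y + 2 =-27*m^2 + 12*m - 3*y^2 + y*(18*m - 4) + 4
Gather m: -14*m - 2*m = -16*m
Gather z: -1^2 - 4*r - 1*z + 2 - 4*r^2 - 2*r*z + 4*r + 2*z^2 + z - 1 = -4*r^2 - 2*r*z + 2*z^2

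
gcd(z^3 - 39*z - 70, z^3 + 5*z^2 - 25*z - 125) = z + 5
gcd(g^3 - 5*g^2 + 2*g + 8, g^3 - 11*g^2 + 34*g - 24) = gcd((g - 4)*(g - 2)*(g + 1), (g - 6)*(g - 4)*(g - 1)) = g - 4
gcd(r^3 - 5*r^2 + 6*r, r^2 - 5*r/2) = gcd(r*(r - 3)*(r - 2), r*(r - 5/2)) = r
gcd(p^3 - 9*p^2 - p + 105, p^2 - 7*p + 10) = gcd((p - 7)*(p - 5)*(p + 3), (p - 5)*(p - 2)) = p - 5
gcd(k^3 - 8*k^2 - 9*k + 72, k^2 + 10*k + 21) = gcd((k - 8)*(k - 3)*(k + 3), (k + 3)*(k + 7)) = k + 3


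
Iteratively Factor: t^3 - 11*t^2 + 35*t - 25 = (t - 5)*(t^2 - 6*t + 5) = (t - 5)^2*(t - 1)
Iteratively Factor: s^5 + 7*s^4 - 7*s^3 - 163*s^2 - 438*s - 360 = (s + 3)*(s^4 + 4*s^3 - 19*s^2 - 106*s - 120) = (s + 3)*(s + 4)*(s^3 - 19*s - 30) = (s + 2)*(s + 3)*(s + 4)*(s^2 - 2*s - 15) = (s + 2)*(s + 3)^2*(s + 4)*(s - 5)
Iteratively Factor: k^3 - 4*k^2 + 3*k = (k)*(k^2 - 4*k + 3) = k*(k - 1)*(k - 3)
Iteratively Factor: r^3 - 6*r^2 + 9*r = (r - 3)*(r^2 - 3*r) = (r - 3)^2*(r)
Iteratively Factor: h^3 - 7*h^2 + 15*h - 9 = (h - 3)*(h^2 - 4*h + 3) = (h - 3)^2*(h - 1)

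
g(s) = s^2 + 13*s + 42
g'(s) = 2*s + 13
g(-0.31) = 38.07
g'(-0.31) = 12.38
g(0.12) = 43.57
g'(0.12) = 13.24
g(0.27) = 45.58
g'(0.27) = 13.54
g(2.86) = 87.36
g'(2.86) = 18.72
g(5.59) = 145.92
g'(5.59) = 24.18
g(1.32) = 60.90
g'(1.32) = 15.64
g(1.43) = 62.63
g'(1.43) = 15.86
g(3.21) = 94.03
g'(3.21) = 19.42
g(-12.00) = 30.00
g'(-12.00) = -11.00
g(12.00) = 342.00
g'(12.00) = 37.00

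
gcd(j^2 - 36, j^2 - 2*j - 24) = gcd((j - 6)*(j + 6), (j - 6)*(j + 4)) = j - 6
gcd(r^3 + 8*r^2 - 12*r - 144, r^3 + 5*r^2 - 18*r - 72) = r^2 + 2*r - 24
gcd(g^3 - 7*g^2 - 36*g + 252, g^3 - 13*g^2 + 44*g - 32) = 1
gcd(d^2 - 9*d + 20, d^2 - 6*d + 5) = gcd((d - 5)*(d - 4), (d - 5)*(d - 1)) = d - 5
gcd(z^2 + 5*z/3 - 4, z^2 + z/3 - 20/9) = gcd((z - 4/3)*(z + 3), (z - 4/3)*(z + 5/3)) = z - 4/3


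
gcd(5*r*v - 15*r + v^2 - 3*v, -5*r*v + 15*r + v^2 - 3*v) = v - 3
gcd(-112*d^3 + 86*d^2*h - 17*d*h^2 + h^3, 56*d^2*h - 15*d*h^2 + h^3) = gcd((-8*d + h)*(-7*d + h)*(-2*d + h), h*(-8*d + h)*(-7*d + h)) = 56*d^2 - 15*d*h + h^2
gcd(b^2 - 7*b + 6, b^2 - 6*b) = b - 6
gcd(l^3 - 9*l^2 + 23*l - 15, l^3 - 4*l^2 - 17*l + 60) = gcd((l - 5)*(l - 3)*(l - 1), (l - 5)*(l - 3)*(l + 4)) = l^2 - 8*l + 15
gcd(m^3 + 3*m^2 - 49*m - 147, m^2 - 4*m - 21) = m^2 - 4*m - 21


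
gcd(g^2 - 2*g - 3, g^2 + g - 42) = 1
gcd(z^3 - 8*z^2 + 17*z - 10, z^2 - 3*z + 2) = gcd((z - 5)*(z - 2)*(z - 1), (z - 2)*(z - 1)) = z^2 - 3*z + 2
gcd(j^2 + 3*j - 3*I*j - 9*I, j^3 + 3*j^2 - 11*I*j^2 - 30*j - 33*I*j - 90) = j + 3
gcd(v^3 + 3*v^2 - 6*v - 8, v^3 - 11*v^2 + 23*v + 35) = v + 1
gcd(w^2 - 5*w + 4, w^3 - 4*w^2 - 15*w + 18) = w - 1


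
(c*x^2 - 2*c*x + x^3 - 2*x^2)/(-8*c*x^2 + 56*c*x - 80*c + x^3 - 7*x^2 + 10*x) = x*(c + x)/(-8*c*x + 40*c + x^2 - 5*x)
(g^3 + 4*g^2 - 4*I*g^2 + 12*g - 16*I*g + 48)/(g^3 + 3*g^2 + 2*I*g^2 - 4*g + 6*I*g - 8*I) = (g - 6*I)/(g - 1)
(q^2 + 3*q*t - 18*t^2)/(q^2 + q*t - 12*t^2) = (q + 6*t)/(q + 4*t)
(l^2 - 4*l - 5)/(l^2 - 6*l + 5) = (l + 1)/(l - 1)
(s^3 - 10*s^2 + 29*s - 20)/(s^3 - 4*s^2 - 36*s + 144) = (s^2 - 6*s + 5)/(s^2 - 36)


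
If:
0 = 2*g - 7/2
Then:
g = 7/4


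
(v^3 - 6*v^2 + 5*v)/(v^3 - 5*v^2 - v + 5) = v/(v + 1)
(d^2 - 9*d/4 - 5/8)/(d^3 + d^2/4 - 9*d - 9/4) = (d - 5/2)/(d^2 - 9)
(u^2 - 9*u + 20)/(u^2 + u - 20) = (u - 5)/(u + 5)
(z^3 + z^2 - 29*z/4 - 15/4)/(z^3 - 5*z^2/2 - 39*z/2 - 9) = (z - 5/2)/(z - 6)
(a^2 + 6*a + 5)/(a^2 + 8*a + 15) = (a + 1)/(a + 3)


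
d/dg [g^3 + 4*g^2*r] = g*(3*g + 8*r)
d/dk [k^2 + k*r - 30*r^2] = 2*k + r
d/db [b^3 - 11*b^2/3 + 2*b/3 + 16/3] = 3*b^2 - 22*b/3 + 2/3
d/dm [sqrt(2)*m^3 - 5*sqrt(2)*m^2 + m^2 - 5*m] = 3*sqrt(2)*m^2 - 10*sqrt(2)*m + 2*m - 5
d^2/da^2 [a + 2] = 0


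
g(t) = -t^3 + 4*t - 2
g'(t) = 4 - 3*t^2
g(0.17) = -1.32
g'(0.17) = 3.91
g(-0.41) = -3.57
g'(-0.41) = 3.50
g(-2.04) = -1.67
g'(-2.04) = -8.48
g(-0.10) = -2.40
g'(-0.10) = 3.97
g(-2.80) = 8.75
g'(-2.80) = -19.52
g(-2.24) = 0.28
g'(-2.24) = -11.05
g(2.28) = -4.73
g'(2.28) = -11.60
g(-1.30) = -5.00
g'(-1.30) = -1.07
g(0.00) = -2.00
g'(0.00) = 4.00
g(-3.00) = 13.00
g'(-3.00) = -23.00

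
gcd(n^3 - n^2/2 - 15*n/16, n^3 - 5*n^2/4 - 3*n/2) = n^2 + 3*n/4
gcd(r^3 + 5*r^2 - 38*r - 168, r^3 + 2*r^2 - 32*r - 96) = r^2 - 2*r - 24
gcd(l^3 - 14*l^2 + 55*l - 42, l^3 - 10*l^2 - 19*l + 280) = l - 7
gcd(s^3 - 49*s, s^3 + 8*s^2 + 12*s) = s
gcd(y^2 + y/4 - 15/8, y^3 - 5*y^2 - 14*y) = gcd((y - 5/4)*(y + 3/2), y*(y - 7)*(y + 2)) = 1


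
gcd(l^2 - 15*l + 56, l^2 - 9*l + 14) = l - 7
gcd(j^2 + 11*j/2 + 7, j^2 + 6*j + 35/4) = j + 7/2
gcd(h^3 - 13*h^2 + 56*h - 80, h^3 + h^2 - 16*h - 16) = h - 4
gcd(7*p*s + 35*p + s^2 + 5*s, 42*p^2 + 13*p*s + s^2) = 7*p + s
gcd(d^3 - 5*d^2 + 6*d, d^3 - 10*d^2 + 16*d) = d^2 - 2*d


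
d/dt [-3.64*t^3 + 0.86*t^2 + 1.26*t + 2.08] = -10.92*t^2 + 1.72*t + 1.26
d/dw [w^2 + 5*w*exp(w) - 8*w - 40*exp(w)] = 5*w*exp(w) + 2*w - 35*exp(w) - 8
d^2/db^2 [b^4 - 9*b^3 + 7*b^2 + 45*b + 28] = 12*b^2 - 54*b + 14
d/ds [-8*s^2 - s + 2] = -16*s - 1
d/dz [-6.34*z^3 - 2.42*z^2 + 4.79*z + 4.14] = -19.02*z^2 - 4.84*z + 4.79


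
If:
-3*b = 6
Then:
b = -2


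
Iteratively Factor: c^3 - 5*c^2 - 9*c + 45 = (c - 5)*(c^2 - 9) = (c - 5)*(c + 3)*(c - 3)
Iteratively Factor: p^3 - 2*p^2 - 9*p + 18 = (p - 3)*(p^2 + p - 6) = (p - 3)*(p - 2)*(p + 3)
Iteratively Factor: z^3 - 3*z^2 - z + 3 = (z + 1)*(z^2 - 4*z + 3) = (z - 3)*(z + 1)*(z - 1)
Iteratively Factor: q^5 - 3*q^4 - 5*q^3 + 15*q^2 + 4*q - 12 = (q + 2)*(q^4 - 5*q^3 + 5*q^2 + 5*q - 6) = (q - 3)*(q + 2)*(q^3 - 2*q^2 - q + 2) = (q - 3)*(q - 1)*(q + 2)*(q^2 - q - 2) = (q - 3)*(q - 1)*(q + 1)*(q + 2)*(q - 2)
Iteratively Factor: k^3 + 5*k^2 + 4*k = (k + 4)*(k^2 + k) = (k + 1)*(k + 4)*(k)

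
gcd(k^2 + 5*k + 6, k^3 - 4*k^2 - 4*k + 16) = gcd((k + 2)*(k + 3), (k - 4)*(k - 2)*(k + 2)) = k + 2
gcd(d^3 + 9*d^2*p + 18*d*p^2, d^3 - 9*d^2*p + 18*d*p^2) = d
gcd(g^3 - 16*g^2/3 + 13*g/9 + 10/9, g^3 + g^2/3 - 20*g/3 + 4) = g - 2/3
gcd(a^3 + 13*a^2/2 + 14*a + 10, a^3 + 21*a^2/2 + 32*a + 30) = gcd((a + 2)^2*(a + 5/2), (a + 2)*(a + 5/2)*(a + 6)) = a^2 + 9*a/2 + 5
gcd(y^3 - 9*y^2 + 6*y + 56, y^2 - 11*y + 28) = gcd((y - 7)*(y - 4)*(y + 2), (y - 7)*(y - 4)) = y^2 - 11*y + 28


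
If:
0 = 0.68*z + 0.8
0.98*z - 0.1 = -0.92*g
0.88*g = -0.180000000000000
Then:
No Solution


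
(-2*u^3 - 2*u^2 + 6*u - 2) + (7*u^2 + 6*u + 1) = -2*u^3 + 5*u^2 + 12*u - 1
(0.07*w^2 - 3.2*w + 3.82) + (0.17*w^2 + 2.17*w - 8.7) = 0.24*w^2 - 1.03*w - 4.88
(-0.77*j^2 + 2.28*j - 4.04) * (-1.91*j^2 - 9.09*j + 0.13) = 1.4707*j^4 + 2.6445*j^3 - 13.1089*j^2 + 37.02*j - 0.5252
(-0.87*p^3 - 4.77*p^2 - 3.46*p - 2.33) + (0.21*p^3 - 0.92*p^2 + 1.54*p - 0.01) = -0.66*p^3 - 5.69*p^2 - 1.92*p - 2.34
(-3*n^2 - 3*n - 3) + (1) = -3*n^2 - 3*n - 2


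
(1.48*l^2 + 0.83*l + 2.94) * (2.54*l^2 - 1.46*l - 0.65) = 3.7592*l^4 - 0.0526*l^3 + 5.2938*l^2 - 4.8319*l - 1.911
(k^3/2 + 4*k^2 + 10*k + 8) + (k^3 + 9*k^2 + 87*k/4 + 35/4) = 3*k^3/2 + 13*k^2 + 127*k/4 + 67/4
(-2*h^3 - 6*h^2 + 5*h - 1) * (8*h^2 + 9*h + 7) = -16*h^5 - 66*h^4 - 28*h^3 - 5*h^2 + 26*h - 7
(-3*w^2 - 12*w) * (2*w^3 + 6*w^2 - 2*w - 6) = -6*w^5 - 42*w^4 - 66*w^3 + 42*w^2 + 72*w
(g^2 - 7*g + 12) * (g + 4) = g^3 - 3*g^2 - 16*g + 48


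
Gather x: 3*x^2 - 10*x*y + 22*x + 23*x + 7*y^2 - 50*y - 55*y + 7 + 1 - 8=3*x^2 + x*(45 - 10*y) + 7*y^2 - 105*y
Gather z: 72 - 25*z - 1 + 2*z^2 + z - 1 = 2*z^2 - 24*z + 70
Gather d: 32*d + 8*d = 40*d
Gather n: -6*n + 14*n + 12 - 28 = 8*n - 16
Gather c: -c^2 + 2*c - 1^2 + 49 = -c^2 + 2*c + 48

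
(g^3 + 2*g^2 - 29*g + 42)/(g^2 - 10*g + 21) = (g^2 + 5*g - 14)/(g - 7)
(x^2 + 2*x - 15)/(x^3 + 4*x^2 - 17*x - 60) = (x - 3)/(x^2 - x - 12)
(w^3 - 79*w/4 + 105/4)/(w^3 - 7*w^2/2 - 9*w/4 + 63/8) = 2*(w + 5)/(2*w + 3)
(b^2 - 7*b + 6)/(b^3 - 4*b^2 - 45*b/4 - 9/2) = 4*(b - 1)/(4*b^2 + 8*b + 3)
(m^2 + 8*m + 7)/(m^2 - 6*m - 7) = (m + 7)/(m - 7)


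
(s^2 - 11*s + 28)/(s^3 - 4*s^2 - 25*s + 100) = (s - 7)/(s^2 - 25)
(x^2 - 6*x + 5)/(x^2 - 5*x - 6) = (-x^2 + 6*x - 5)/(-x^2 + 5*x + 6)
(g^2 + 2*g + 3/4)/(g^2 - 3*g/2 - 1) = (g + 3/2)/(g - 2)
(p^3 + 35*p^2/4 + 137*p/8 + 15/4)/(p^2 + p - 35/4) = (8*p^3 + 70*p^2 + 137*p + 30)/(2*(4*p^2 + 4*p - 35))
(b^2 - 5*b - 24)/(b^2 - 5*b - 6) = (-b^2 + 5*b + 24)/(-b^2 + 5*b + 6)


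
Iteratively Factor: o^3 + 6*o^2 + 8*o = (o + 4)*(o^2 + 2*o) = o*(o + 4)*(o + 2)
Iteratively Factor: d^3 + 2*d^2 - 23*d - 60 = (d + 3)*(d^2 - d - 20) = (d + 3)*(d + 4)*(d - 5)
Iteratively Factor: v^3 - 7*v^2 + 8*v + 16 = (v - 4)*(v^2 - 3*v - 4) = (v - 4)*(v + 1)*(v - 4)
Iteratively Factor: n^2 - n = (n - 1)*(n)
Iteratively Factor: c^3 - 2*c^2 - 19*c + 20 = (c - 1)*(c^2 - c - 20) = (c - 1)*(c + 4)*(c - 5)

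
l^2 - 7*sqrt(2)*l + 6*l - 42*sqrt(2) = (l + 6)*(l - 7*sqrt(2))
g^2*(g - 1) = g^3 - g^2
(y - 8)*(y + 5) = y^2 - 3*y - 40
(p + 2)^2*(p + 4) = p^3 + 8*p^2 + 20*p + 16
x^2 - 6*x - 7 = (x - 7)*(x + 1)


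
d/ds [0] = 0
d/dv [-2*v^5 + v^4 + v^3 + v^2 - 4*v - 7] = -10*v^4 + 4*v^3 + 3*v^2 + 2*v - 4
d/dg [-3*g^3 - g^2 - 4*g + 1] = -9*g^2 - 2*g - 4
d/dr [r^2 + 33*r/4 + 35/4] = 2*r + 33/4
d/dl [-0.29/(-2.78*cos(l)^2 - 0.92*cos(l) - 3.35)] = (1.6124*cos(l) + 0.2668)*sin(l)/(2.78*cos(l)^2 + 0.92*cos(l) + 3.35)^2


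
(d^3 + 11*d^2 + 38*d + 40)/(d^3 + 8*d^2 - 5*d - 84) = (d^2 + 7*d + 10)/(d^2 + 4*d - 21)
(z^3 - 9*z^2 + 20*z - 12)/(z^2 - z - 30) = (z^2 - 3*z + 2)/(z + 5)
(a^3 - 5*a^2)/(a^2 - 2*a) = a*(a - 5)/(a - 2)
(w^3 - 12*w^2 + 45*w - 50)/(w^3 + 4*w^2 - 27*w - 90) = (w^2 - 7*w + 10)/(w^2 + 9*w + 18)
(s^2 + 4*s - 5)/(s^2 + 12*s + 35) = (s - 1)/(s + 7)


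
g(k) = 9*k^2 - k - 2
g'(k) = 18*k - 1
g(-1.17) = 11.49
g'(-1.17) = -22.06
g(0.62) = 0.84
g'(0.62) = 10.16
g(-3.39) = 104.82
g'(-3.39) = -62.02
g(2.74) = 62.83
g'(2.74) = 48.32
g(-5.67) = 293.01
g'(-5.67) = -103.06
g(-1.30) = 14.51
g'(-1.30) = -24.40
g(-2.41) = 52.68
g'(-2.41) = -44.38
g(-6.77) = 417.27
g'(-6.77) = -122.86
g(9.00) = 718.00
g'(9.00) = 161.00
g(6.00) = 316.00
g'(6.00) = 107.00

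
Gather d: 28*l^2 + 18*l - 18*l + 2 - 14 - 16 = 28*l^2 - 28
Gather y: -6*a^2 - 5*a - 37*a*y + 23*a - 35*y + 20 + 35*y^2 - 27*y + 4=-6*a^2 + 18*a + 35*y^2 + y*(-37*a - 62) + 24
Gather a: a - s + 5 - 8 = a - s - 3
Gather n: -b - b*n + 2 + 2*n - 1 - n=-b + n*(1 - b) + 1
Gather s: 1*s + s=2*s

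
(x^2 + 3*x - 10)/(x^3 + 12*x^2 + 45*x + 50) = (x - 2)/(x^2 + 7*x + 10)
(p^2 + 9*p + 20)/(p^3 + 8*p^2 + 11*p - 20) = 1/(p - 1)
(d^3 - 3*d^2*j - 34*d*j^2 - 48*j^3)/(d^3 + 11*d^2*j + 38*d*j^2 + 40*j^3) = (d^2 - 5*d*j - 24*j^2)/(d^2 + 9*d*j + 20*j^2)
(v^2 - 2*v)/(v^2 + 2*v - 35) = v*(v - 2)/(v^2 + 2*v - 35)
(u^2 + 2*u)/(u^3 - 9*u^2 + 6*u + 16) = u*(u + 2)/(u^3 - 9*u^2 + 6*u + 16)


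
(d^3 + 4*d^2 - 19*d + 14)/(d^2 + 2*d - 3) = (d^2 + 5*d - 14)/(d + 3)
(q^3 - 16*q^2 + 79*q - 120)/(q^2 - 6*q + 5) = (q^2 - 11*q + 24)/(q - 1)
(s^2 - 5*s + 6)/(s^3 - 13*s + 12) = (s - 2)/(s^2 + 3*s - 4)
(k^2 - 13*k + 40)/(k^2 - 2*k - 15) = (k - 8)/(k + 3)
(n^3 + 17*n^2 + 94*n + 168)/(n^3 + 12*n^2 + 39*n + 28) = (n + 6)/(n + 1)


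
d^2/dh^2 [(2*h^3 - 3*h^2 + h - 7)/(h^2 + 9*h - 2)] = 2*(194*h^3 - 147*h^2 - 159*h - 575)/(h^6 + 27*h^5 + 237*h^4 + 621*h^3 - 474*h^2 + 108*h - 8)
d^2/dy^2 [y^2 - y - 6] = 2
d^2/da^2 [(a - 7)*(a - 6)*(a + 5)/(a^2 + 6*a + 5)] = 112/(a^3 + 3*a^2 + 3*a + 1)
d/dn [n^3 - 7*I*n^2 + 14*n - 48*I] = 3*n^2 - 14*I*n + 14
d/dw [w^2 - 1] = 2*w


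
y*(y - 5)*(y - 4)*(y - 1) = y^4 - 10*y^3 + 29*y^2 - 20*y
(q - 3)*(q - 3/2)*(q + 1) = q^3 - 7*q^2/2 + 9/2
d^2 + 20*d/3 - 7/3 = (d - 1/3)*(d + 7)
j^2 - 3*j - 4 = (j - 4)*(j + 1)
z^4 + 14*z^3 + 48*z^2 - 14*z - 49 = (z - 1)*(z + 1)*(z + 7)^2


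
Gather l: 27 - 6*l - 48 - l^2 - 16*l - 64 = -l^2 - 22*l - 85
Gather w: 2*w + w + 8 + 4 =3*w + 12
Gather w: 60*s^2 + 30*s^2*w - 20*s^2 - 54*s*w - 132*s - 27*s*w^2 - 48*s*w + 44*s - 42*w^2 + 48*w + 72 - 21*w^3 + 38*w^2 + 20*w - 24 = 40*s^2 - 88*s - 21*w^3 + w^2*(-27*s - 4) + w*(30*s^2 - 102*s + 68) + 48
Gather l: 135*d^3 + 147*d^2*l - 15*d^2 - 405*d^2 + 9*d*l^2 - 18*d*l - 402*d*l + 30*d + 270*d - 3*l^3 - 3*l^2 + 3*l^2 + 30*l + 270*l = 135*d^3 - 420*d^2 + 9*d*l^2 + 300*d - 3*l^3 + l*(147*d^2 - 420*d + 300)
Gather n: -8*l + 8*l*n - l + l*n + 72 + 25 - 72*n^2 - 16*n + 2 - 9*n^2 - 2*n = -9*l - 81*n^2 + n*(9*l - 18) + 99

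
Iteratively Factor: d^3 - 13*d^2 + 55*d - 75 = (d - 5)*(d^2 - 8*d + 15) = (d - 5)*(d - 3)*(d - 5)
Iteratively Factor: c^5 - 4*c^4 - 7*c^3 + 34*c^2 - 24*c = (c)*(c^4 - 4*c^3 - 7*c^2 + 34*c - 24) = c*(c - 2)*(c^3 - 2*c^2 - 11*c + 12) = c*(c - 4)*(c - 2)*(c^2 + 2*c - 3) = c*(c - 4)*(c - 2)*(c + 3)*(c - 1)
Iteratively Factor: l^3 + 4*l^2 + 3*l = (l + 3)*(l^2 + l) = (l + 1)*(l + 3)*(l)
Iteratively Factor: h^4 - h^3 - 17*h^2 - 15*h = (h + 3)*(h^3 - 4*h^2 - 5*h) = h*(h + 3)*(h^2 - 4*h - 5) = h*(h - 5)*(h + 3)*(h + 1)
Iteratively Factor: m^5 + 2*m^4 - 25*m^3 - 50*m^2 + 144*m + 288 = (m + 2)*(m^4 - 25*m^2 + 144) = (m + 2)*(m + 3)*(m^3 - 3*m^2 - 16*m + 48) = (m + 2)*(m + 3)*(m + 4)*(m^2 - 7*m + 12) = (m - 3)*(m + 2)*(m + 3)*(m + 4)*(m - 4)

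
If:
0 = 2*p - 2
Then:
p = 1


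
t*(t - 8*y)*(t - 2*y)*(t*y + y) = t^4*y - 10*t^3*y^2 + t^3*y + 16*t^2*y^3 - 10*t^2*y^2 + 16*t*y^3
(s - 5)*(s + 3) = s^2 - 2*s - 15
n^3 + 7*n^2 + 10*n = n*(n + 2)*(n + 5)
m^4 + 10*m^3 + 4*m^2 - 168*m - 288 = (m - 4)*(m + 2)*(m + 6)^2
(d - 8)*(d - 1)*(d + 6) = d^3 - 3*d^2 - 46*d + 48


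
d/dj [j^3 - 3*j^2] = 3*j*(j - 2)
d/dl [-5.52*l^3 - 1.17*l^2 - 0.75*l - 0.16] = -16.56*l^2 - 2.34*l - 0.75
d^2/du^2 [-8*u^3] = -48*u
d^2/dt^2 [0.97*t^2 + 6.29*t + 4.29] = 1.94000000000000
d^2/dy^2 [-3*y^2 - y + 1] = -6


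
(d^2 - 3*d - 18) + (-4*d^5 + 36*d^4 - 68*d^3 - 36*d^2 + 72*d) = -4*d^5 + 36*d^4 - 68*d^3 - 35*d^2 + 69*d - 18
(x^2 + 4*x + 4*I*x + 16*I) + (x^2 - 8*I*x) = 2*x^2 + 4*x - 4*I*x + 16*I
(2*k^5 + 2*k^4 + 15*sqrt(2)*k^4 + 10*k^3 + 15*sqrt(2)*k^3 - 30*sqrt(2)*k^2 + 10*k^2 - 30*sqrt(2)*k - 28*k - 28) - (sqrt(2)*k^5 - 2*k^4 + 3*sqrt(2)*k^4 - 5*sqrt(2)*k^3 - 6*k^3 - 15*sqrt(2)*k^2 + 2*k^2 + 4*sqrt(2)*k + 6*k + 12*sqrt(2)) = -sqrt(2)*k^5 + 2*k^5 + 4*k^4 + 12*sqrt(2)*k^4 + 16*k^3 + 20*sqrt(2)*k^3 - 15*sqrt(2)*k^2 + 8*k^2 - 34*sqrt(2)*k - 34*k - 28 - 12*sqrt(2)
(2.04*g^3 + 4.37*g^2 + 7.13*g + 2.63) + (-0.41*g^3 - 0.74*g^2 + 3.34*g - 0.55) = 1.63*g^3 + 3.63*g^2 + 10.47*g + 2.08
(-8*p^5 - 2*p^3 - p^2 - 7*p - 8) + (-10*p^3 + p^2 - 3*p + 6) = -8*p^5 - 12*p^3 - 10*p - 2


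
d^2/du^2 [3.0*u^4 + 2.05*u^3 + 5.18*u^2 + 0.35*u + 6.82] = 36.0*u^2 + 12.3*u + 10.36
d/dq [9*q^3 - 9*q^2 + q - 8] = 27*q^2 - 18*q + 1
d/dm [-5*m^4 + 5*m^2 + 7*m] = -20*m^3 + 10*m + 7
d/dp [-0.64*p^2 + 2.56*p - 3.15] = 2.56 - 1.28*p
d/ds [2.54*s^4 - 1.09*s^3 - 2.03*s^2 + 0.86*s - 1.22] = 10.16*s^3 - 3.27*s^2 - 4.06*s + 0.86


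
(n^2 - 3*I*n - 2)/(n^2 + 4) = (n - I)/(n + 2*I)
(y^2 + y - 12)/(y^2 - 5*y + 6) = (y + 4)/(y - 2)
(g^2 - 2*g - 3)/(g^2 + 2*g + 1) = (g - 3)/(g + 1)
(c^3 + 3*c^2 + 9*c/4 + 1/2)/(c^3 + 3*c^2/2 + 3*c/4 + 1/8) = 2*(c + 2)/(2*c + 1)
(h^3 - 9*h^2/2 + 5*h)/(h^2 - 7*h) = (h^2 - 9*h/2 + 5)/(h - 7)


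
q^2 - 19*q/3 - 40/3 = (q - 8)*(q + 5/3)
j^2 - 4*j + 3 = (j - 3)*(j - 1)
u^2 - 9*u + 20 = (u - 5)*(u - 4)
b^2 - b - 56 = (b - 8)*(b + 7)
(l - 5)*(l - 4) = l^2 - 9*l + 20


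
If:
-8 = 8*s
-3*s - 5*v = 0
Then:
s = -1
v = 3/5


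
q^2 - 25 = (q - 5)*(q + 5)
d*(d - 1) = d^2 - d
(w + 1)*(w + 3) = w^2 + 4*w + 3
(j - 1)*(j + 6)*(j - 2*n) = j^3 - 2*j^2*n + 5*j^2 - 10*j*n - 6*j + 12*n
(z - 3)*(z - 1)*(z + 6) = z^3 + 2*z^2 - 21*z + 18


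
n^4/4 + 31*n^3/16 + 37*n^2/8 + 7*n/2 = n*(n/4 + 1)*(n + 7/4)*(n + 2)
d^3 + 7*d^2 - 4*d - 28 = (d - 2)*(d + 2)*(d + 7)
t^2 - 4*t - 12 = (t - 6)*(t + 2)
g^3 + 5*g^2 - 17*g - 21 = (g - 3)*(g + 1)*(g + 7)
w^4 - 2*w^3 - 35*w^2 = w^2*(w - 7)*(w + 5)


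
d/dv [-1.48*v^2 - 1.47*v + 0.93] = -2.96*v - 1.47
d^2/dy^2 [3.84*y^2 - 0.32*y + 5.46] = 7.68000000000000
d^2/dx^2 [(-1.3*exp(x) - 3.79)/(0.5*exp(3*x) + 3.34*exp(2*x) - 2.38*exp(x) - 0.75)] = (-1.3*exp(6*x) - 15.0405*exp(5*x) - 90.31258*exp(4*x) - 176.770156*exp(3*x) + 58.052154*exp(2*x) - 57.123376*exp(x) + 6.0339)*exp(x)/(0.125*exp(9*x) + 2.505*exp(8*x) + 14.9484*exp(7*x) + 12.849604*exp(6*x) - 78.669384*exp(5*x) + 37.012188*exp(4*x) + 23.133878*exp(3*x) - 7.10865*exp(2*x) - 4.01625*exp(x) - 0.421875)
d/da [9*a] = 9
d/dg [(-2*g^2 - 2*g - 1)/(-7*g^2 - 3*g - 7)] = (-8*g^2 + 14*g + 11)/(49*g^4 + 42*g^3 + 107*g^2 + 42*g + 49)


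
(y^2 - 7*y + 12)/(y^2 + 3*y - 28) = (y - 3)/(y + 7)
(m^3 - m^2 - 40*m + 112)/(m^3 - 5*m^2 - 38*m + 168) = (m^2 + 3*m - 28)/(m^2 - m - 42)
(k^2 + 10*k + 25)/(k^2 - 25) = (k + 5)/(k - 5)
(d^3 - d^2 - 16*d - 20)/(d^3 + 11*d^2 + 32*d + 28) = (d - 5)/(d + 7)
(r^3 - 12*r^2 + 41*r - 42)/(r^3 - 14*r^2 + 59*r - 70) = (r - 3)/(r - 5)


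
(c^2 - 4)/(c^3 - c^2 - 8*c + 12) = (c + 2)/(c^2 + c - 6)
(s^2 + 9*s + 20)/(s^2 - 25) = (s + 4)/(s - 5)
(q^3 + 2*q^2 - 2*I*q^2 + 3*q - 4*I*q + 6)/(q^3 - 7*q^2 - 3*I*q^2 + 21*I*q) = (q^2 + q*(2 + I) + 2*I)/(q*(q - 7))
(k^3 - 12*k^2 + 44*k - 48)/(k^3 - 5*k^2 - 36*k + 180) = (k^2 - 6*k + 8)/(k^2 + k - 30)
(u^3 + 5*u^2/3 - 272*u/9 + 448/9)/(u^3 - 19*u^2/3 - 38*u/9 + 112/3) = (3*u^2 + 13*u - 56)/(3*u^2 - 11*u - 42)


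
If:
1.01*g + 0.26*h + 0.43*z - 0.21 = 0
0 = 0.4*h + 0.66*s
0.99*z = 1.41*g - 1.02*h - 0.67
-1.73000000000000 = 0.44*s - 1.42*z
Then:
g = 0.07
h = -2.13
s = 1.29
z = 1.62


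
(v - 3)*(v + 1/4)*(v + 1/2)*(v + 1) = v^4 - 5*v^3/4 - 35*v^2/8 - 5*v/2 - 3/8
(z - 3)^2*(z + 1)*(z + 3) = z^4 - 2*z^3 - 12*z^2 + 18*z + 27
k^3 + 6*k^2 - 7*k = k*(k - 1)*(k + 7)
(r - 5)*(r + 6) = r^2 + r - 30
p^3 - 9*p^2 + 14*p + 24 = (p - 6)*(p - 4)*(p + 1)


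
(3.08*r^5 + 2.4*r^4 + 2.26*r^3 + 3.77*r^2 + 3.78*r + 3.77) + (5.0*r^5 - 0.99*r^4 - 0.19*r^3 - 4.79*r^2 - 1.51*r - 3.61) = 8.08*r^5 + 1.41*r^4 + 2.07*r^3 - 1.02*r^2 + 2.27*r + 0.16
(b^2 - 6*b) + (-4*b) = b^2 - 10*b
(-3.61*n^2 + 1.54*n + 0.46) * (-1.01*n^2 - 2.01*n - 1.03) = 3.6461*n^4 + 5.7007*n^3 + 0.158300000000001*n^2 - 2.5108*n - 0.4738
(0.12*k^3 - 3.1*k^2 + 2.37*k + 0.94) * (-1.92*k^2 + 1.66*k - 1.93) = -0.2304*k^5 + 6.1512*k^4 - 9.928*k^3 + 8.1124*k^2 - 3.0137*k - 1.8142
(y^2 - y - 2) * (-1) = -y^2 + y + 2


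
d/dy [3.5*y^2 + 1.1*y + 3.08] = 7.0*y + 1.1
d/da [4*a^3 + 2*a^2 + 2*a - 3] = 12*a^2 + 4*a + 2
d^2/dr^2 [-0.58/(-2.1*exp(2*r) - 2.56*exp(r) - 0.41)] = (0.58*(4.2*exp(r) + 2.56)*(8.4*exp(r) + 5.12)*exp(r) - (4.872*exp(r) + 1.4848)*(2.1*exp(2*r) + 2.56*exp(r) + 0.41))*exp(r)/(2.1*exp(2*r) + 2.56*exp(r) + 0.41)^3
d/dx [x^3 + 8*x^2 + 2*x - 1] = 3*x^2 + 16*x + 2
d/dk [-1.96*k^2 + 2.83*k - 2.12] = 2.83 - 3.92*k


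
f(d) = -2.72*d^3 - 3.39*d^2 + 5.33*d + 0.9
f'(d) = -8.16*d^2 - 6.78*d + 5.33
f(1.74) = -14.42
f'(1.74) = -31.17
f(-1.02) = -5.18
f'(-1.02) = 3.76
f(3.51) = -139.78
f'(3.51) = -119.00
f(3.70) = -163.56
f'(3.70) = -131.47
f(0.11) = 1.44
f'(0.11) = 4.49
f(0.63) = 2.23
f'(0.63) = -2.18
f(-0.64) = -3.19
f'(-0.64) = 6.33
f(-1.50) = -5.54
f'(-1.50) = -2.86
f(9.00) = -2208.60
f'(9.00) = -716.65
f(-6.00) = 434.40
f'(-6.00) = -247.75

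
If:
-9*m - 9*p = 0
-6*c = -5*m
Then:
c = -5*p/6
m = -p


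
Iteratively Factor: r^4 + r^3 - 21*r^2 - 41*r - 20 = (r + 1)*(r^3 - 21*r - 20) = (r + 1)^2*(r^2 - r - 20) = (r + 1)^2*(r + 4)*(r - 5)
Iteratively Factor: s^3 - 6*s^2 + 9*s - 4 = (s - 1)*(s^2 - 5*s + 4) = (s - 4)*(s - 1)*(s - 1)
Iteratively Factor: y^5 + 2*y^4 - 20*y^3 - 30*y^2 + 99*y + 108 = (y - 3)*(y^4 + 5*y^3 - 5*y^2 - 45*y - 36) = (y - 3)*(y + 3)*(y^3 + 2*y^2 - 11*y - 12) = (y - 3)^2*(y + 3)*(y^2 + 5*y + 4) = (y - 3)^2*(y + 3)*(y + 4)*(y + 1)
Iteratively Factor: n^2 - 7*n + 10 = (n - 2)*(n - 5)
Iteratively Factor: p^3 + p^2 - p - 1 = (p + 1)*(p^2 - 1) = (p + 1)^2*(p - 1)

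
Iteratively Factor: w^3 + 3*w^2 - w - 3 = (w - 1)*(w^2 + 4*w + 3) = (w - 1)*(w + 3)*(w + 1)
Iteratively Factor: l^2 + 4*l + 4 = (l + 2)*(l + 2)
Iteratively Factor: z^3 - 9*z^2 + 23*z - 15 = (z - 1)*(z^2 - 8*z + 15) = (z - 3)*(z - 1)*(z - 5)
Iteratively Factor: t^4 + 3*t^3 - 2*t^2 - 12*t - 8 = (t + 2)*(t^3 + t^2 - 4*t - 4) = (t + 1)*(t + 2)*(t^2 - 4) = (t + 1)*(t + 2)^2*(t - 2)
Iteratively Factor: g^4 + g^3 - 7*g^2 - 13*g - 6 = (g - 3)*(g^3 + 4*g^2 + 5*g + 2) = (g - 3)*(g + 1)*(g^2 + 3*g + 2) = (g - 3)*(g + 1)*(g + 2)*(g + 1)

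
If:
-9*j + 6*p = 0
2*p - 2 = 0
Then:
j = 2/3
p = 1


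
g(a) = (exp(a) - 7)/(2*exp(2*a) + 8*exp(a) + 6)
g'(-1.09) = 0.30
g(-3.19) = -1.10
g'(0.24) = 0.32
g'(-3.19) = 0.06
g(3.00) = 0.01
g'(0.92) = 0.20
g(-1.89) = -0.94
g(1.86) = -0.00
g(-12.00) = -1.17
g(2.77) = 0.01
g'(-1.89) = 0.19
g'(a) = (exp(a) - 7)*(-4*exp(2*a) - 8*exp(a))/(2*exp(2*a) + 8*exp(a) + 6)^2 + exp(a)/(2*exp(2*a) + 8*exp(a) + 6)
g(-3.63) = -1.12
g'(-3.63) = 0.04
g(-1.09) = -0.75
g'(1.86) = 0.05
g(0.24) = -0.30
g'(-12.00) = 0.00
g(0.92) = -0.12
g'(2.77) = -0.00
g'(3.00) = 0.00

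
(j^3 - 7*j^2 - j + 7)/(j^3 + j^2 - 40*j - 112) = (j^2 - 1)/(j^2 + 8*j + 16)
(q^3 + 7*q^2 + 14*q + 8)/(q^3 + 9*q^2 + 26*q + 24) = (q + 1)/(q + 3)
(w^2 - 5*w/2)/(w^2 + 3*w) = (w - 5/2)/(w + 3)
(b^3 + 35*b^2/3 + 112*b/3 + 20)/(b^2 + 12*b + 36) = (3*b^2 + 17*b + 10)/(3*(b + 6))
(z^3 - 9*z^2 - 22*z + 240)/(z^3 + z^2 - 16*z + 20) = (z^2 - 14*z + 48)/(z^2 - 4*z + 4)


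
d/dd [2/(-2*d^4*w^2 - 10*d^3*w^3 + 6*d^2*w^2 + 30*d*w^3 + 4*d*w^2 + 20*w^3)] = (4*d^3 + 15*d^2*w - 6*d - 15*w - 2)/(w^2*(-d^4 - 5*d^3*w + 3*d^2 + 15*d*w + 2*d + 10*w)^2)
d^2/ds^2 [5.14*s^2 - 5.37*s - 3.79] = 10.2800000000000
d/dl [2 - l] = -1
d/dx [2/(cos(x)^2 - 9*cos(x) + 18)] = 2*(2*cos(x) - 9)*sin(x)/(cos(x)^2 - 9*cos(x) + 18)^2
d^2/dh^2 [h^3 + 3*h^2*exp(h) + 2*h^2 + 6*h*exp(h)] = 3*h^2*exp(h) + 18*h*exp(h) + 6*h + 18*exp(h) + 4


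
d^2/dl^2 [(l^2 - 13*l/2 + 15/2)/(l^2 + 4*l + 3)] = 3*(-7*l^3 + 9*l^2 + 99*l + 123)/(l^6 + 12*l^5 + 57*l^4 + 136*l^3 + 171*l^2 + 108*l + 27)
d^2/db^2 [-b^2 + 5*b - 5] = -2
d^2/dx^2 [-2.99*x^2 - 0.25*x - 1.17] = -5.98000000000000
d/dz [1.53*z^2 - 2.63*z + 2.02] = 3.06*z - 2.63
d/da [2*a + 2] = 2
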